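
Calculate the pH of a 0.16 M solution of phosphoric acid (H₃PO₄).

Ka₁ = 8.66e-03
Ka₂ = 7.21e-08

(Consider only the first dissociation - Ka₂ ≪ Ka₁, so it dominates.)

First dissociation dominates. From Ka₁ = [H⁺][HA⁻]/[H₂A], x² + Ka₁·x − Ka₁·C = 0 with C = 0.16 M and Ka₁ = 8.66e-03. Solving: [H⁺] = (−Ka₁ + √(Ka₁² + 4·Ka₁·C)) / 2 = 3.3145e-02 M. pH = -log(3.3145e-02) = 1.48.

pH = 1.48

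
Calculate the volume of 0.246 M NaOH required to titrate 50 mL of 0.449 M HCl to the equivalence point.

At equivalence: moles acid = moles base. moles HCl = 0.449 × 50/1000 = 0.02245 mol. V_base = moles / 0.246 × 1000 = 91.3 mL.

V_{base} = 91.3 mL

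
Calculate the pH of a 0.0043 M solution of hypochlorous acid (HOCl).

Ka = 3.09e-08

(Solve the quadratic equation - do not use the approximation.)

x² + Ka×x - Ka×C = 0. Using quadratic formula: [H⁺] = 1.1511e-05

pH = 4.94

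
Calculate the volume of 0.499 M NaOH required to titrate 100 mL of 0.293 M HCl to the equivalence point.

At equivalence: moles acid = moles base. moles HCl = 0.293 × 100/1000 = 0.0293 mol. V_base = moles / 0.499 × 1000 = 58.7 mL.

V_{base} = 58.7 mL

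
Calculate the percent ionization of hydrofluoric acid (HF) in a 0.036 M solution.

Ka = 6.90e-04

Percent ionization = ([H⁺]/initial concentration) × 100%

Using Ka equilibrium: x² + Ka×x - Ka×C = 0. Solving: [H⁺] = 4.6509e-03. Percent = (4.6509e-03/0.036) × 100

Percent ionization = 12.9%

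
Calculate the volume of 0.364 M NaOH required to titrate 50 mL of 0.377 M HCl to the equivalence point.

At equivalence: moles acid = moles base. moles HCl = 0.377 × 50/1000 = 0.01885 mol. V_base = moles / 0.364 × 1000 = 51.8 mL.

V_{base} = 51.8 mL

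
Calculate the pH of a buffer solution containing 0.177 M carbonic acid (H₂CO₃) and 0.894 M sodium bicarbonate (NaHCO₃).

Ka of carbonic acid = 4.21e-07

pKa = -log(4.21e-07) = 6.38. pH = pKa + log([A⁻]/[HA]) = 6.38 + log(0.894/0.177)

pH = 7.08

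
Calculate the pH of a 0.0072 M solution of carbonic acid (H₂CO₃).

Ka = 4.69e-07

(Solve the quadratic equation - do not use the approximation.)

x² + Ka×x - Ka×C = 0. Using quadratic formula: [H⁺] = 5.7876e-05

pH = 4.24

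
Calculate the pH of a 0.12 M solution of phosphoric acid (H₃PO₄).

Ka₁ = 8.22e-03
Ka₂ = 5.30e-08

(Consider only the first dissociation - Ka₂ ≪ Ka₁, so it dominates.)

First dissociation dominates. From Ka₁ = [H⁺][HA⁻]/[H₂A], x² + Ka₁·x − Ka₁·C = 0 with C = 0.12 M and Ka₁ = 8.22e-03. Solving: [H⁺] = (−Ka₁ + √(Ka₁² + 4·Ka₁·C)) / 2 = 2.7565e-02 M. pH = -log(2.7565e-02) = 1.56.

pH = 1.56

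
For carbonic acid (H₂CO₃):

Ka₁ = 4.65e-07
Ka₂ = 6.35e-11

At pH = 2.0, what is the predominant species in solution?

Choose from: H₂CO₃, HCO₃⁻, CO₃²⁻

pKa₁ = 6.33, pKa₂ = 10.20. For a polyprotic acid the predominant species crosses at each pKa: below pKa_n the protonated form dominates, above it the deprotonated form does. At pH = 2.0, the predominant species is H₂CO₃.

H₂CO₃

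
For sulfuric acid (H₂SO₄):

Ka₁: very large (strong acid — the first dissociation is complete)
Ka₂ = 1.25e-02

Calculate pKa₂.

pKa₂ = -log(Ka₂) = -log(1.25e-02) = 1.90.

pK_{a2} = 1.90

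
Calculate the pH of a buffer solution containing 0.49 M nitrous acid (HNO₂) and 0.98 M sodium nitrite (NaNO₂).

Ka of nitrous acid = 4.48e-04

pKa = -log(4.48e-04) = 3.35. pH = pKa + log([A⁻]/[HA]) = 3.35 + log(0.98/0.49)

pH = 3.65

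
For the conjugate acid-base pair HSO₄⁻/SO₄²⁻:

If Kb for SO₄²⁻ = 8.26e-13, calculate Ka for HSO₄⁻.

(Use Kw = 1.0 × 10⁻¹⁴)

For a conjugate pair Ka × Kb = Kw, so Ka = Kw/Kb = 1.0 × 10⁻¹⁴ / 8.26e-13 = 1.21e-02.

K_a = 1.21e-02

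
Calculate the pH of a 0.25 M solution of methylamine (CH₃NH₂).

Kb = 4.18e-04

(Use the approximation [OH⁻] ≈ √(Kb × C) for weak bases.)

[OH⁻] = √(Kb × C) = √(4.18e-04 × 0.25) = 1.0223e-02. pOH = 1.99, pH = 14 - pOH

pH = 12.01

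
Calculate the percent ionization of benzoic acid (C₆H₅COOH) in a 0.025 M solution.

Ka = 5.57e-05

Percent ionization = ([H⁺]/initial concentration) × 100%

Using Ka equilibrium: x² + Ka×x - Ka×C = 0. Solving: [H⁺] = 1.1525e-03. Percent = (1.1525e-03/0.025) × 100

Percent ionization = 4.61%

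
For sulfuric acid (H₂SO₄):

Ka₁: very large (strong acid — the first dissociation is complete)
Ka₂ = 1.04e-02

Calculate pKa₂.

pKa₂ = -log(Ka₂) = -log(1.04e-02) = 1.98.

pK_{a2} = 1.98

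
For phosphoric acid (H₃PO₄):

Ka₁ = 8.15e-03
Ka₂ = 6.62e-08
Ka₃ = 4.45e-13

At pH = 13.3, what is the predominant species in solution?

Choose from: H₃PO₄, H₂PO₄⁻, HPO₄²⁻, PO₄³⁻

pKa₁ = 2.09, pKa₂ = 7.18, pKa₃ = 12.35. For a polyprotic acid the predominant species crosses at each pKa: below pKa_n the protonated form dominates, above it the deprotonated form does. At pH = 13.3, the predominant species is PO₄³⁻.

PO₄³⁻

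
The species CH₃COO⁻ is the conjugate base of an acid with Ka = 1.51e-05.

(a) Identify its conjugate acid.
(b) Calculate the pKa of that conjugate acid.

(a) The conjugate acid is formed by adding one H⁺ to CH₃COO⁻, giving CH₃COOH. (b) pKa = -log(Ka) = -log(1.51e-05) = 4.82.

Conjugate acid: CH₃COOH; pK_a = 4.82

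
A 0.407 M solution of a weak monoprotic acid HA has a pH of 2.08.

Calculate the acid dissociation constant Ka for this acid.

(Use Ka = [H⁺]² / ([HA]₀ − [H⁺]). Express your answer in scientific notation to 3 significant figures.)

[H⁺] = 10^(−pH) = 10^(−2.08) = 8.318e-03 M. For HA ⇌ H⁺ + A⁻, Ka = [H⁺][A⁻]/[HA] = [H⁺]² / ([HA]₀ − [H⁺]) = (8.318e-03)² / (0.407 − 8.318e-03) = 1.74e-04.

K_a = 1.74e-04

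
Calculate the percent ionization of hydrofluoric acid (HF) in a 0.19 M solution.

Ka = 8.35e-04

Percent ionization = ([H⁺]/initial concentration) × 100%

Using Ka equilibrium: x² + Ka×x - Ka×C = 0. Solving: [H⁺] = 1.2185e-02. Percent = (1.2185e-02/0.19) × 100

Percent ionization = 6.41%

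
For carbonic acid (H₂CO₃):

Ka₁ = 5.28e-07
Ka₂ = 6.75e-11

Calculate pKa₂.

pKa₂ = -log(Ka₂) = -log(6.75e-11) = 10.17.

pK_{a2} = 10.17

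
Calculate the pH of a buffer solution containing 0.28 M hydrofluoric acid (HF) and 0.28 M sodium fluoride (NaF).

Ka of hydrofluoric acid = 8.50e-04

pKa = -log(8.50e-04) = 3.07. pH = pKa + log([A⁻]/[HA]) = 3.07 + log(0.28/0.28)

pH = 3.07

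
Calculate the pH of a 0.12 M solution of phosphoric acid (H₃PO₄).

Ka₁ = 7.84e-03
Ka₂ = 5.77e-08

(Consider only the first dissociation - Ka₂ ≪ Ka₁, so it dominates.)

First dissociation dominates. From Ka₁ = [H⁺][HA⁻]/[H₂A], x² + Ka₁·x − Ka₁·C = 0 with C = 0.12 M and Ka₁ = 7.84e-03. Solving: [H⁺] = (−Ka₁ + √(Ka₁² + 4·Ka₁·C)) / 2 = 2.7002e-02 M. pH = -log(2.7002e-02) = 1.57.

pH = 1.57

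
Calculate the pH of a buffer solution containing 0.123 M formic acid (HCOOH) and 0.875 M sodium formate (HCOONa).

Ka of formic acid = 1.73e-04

pKa = -log(1.73e-04) = 3.76. pH = pKa + log([A⁻]/[HA]) = 3.76 + log(0.875/0.123)

pH = 4.61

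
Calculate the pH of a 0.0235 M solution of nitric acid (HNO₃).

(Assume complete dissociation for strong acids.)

[H⁺] = 0.0235 M for strong acid. pH = -log[H⁺] = -log(0.0235)

pH = 1.63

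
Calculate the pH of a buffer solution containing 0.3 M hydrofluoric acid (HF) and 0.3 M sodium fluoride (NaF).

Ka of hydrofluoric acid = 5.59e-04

pKa = -log(5.59e-04) = 3.25. pH = pKa + log([A⁻]/[HA]) = 3.25 + log(0.3/0.3)

pH = 3.25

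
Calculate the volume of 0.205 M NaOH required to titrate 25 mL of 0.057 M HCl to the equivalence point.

At equivalence: moles acid = moles base. moles HCl = 0.057 × 25/1000 = 0.001425 mol. V_base = moles / 0.205 × 1000 = 7.0 mL.

V_{base} = 7.0 mL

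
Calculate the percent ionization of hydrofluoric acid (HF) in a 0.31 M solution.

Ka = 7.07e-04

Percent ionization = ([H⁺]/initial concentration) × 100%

Using Ka equilibrium: x² + Ka×x - Ka×C = 0. Solving: [H⁺] = 1.4455e-02. Percent = (1.4455e-02/0.31) × 100

Percent ionization = 4.66%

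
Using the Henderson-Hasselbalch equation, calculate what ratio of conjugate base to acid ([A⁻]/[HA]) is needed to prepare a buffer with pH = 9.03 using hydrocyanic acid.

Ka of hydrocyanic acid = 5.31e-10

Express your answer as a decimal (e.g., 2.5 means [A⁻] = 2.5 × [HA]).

pKa = -log(5.31e-10) = 9.2749. pH = pKa + log([A⁻]/[HA]), so log([A⁻]/[HA]) = pH − pKa = 9.03 − 9.2749 = -0.2449. [A⁻]/[HA] = 10^(-0.2449) = 0.569

[A⁻]/[HA] = 0.569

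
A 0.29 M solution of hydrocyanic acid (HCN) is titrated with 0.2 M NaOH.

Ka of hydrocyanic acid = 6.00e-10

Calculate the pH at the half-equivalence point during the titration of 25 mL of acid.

At half-equivalence [HA] = [A⁻], so Henderson-Hasselbalch gives pH = pKa = -log(6.00e-10) = 9.22.

pH = pKa = 9.22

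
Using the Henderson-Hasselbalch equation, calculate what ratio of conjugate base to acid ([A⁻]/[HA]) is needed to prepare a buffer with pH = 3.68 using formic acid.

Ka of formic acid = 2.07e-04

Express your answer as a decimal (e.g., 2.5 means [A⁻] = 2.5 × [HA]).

pKa = -log(2.07e-04) = 3.6840. pH = pKa + log([A⁻]/[HA]), so log([A⁻]/[HA]) = pH − pKa = 3.68 − 3.6840 = -0.0040. [A⁻]/[HA] = 10^(-0.0040) = 0.991

[A⁻]/[HA] = 0.991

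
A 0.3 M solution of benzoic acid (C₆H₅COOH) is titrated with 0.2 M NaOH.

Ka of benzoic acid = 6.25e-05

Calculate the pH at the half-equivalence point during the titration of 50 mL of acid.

At half-equivalence [HA] = [A⁻], so Henderson-Hasselbalch gives pH = pKa = -log(6.25e-05) = 4.20.

pH = pKa = 4.20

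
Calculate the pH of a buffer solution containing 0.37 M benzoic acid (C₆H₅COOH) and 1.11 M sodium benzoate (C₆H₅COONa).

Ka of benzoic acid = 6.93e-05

pKa = -log(6.93e-05) = 4.16. pH = pKa + log([A⁻]/[HA]) = 4.16 + log(1.11/0.37)

pH = 4.64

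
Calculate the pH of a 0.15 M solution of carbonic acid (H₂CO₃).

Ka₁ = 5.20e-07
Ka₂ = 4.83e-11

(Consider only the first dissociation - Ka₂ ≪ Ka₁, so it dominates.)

First dissociation dominates. From Ka₁ = [H⁺][HA⁻]/[H₂A], x² + Ka₁·x − Ka₁·C = 0 with C = 0.15 M and Ka₁ = 5.20e-07. Solving: [H⁺] = (−Ka₁ + √(Ka₁² + 4·Ka₁·C)) / 2 = 2.7902e-04 M. pH = -log(2.7902e-04) = 3.55.

pH = 3.55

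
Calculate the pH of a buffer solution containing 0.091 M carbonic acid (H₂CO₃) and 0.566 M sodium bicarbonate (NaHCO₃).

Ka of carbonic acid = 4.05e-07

pKa = -log(4.05e-07) = 6.39. pH = pKa + log([A⁻]/[HA]) = 6.39 + log(0.566/0.091)

pH = 7.19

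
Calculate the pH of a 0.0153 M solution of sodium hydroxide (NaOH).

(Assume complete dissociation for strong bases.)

[OH⁻] = 0.0153 M for strong base. pOH = -log[OH⁻] = 1.82, pH = 14 - pOH

pH = 12.18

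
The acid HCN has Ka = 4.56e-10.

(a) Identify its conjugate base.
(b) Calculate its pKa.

(a) The conjugate base is formed by removing one H⁺ from HCN, giving CN⁻. (b) pKa = -log(Ka) = -log(4.56e-10) = 9.34.

Conjugate base: CN⁻; pK_a = 9.34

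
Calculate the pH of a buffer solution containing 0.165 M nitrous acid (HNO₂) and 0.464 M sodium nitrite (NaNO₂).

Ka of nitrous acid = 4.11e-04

pKa = -log(4.11e-04) = 3.39. pH = pKa + log([A⁻]/[HA]) = 3.39 + log(0.464/0.165)

pH = 3.84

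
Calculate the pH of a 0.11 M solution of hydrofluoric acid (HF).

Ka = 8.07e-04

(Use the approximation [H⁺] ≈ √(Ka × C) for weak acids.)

[H⁺] = √(Ka × C) = √(8.07e-04 × 0.11) = 9.4218e-03. pH = -log(9.4218e-03)

pH = 2.03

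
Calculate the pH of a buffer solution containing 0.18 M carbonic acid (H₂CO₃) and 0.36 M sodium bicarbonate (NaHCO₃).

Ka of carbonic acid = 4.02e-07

pKa = -log(4.02e-07) = 6.40. pH = pKa + log([A⁻]/[HA]) = 6.40 + log(0.36/0.18)

pH = 6.70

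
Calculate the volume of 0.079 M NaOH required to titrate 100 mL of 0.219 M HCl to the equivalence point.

At equivalence: moles acid = moles base. moles HCl = 0.219 × 100/1000 = 0.0219 mol. V_base = moles / 0.079 × 1000 = 277.2 mL.

V_{base} = 277.2 mL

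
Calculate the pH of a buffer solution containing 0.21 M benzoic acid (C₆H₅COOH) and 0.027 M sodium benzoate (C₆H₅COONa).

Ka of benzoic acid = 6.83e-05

pKa = -log(6.83e-05) = 4.17. pH = pKa + log([A⁻]/[HA]) = 4.17 + log(0.027/0.21)

pH = 3.27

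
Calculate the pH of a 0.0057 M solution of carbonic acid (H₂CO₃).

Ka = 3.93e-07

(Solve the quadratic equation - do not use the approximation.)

x² + Ka×x - Ka×C = 0. Using quadratic formula: [H⁺] = 4.7134e-05

pH = 4.33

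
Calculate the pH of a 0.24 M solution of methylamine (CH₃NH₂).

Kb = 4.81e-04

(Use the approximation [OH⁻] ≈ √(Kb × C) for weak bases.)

[OH⁻] = √(Kb × C) = √(4.81e-04 × 0.24) = 1.0744e-02. pOH = 1.97, pH = 14 - pOH

pH = 12.03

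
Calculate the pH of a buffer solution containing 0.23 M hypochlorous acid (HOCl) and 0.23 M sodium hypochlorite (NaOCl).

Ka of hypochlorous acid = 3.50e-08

pKa = -log(3.50e-08) = 7.46. pH = pKa + log([A⁻]/[HA]) = 7.46 + log(0.23/0.23)

pH = 7.46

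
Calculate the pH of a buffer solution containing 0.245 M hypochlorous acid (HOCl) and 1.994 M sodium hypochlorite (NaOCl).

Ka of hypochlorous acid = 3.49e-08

pKa = -log(3.49e-08) = 7.46. pH = pKa + log([A⁻]/[HA]) = 7.46 + log(1.994/0.245)

pH = 8.37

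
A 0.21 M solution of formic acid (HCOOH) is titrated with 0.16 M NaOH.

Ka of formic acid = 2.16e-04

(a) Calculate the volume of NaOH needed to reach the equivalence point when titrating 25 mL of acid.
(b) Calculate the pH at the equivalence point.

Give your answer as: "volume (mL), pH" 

moles acid = 0.21 × 25/1000 = 0.00525 mol; V_base = moles/0.16 × 1000 = 32.8 mL. At equivalence only the conjugate base is present: [A⁻] = 0.00525/0.058 = 9.0811e-02 M. Kb = Kw/Ka = 4.63e-11; [OH⁻] = √(Kb × [A⁻]) = 2.0504e-06; pOH = 5.69; pH = 14 - pOH = 8.31.

V = 32.8 mL, pH = 8.31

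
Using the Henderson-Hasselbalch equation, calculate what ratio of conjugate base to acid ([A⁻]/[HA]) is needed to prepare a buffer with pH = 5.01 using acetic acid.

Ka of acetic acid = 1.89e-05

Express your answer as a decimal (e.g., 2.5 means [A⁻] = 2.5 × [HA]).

pKa = -log(1.89e-05) = 4.7235. pH = pKa + log([A⁻]/[HA]), so log([A⁻]/[HA]) = pH − pKa = 5.01 − 4.7235 = 0.2865. [A⁻]/[HA] = 10^(0.2865) = 1.93

[A⁻]/[HA] = 1.93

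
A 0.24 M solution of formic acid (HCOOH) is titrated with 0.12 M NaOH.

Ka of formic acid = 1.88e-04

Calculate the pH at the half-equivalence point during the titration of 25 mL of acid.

At half-equivalence [HA] = [A⁻], so Henderson-Hasselbalch gives pH = pKa = -log(1.88e-04) = 3.73.

pH = pKa = 3.73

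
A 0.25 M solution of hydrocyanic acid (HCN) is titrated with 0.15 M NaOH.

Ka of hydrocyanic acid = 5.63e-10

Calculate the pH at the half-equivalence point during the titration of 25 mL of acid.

At half-equivalence [HA] = [A⁻], so Henderson-Hasselbalch gives pH = pKa = -log(5.63e-10) = 9.25.

pH = pKa = 9.25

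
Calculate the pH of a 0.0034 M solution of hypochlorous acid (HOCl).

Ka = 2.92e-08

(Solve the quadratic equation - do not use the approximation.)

x² + Ka×x - Ka×C = 0. Using quadratic formula: [H⁺] = 9.9493e-06

pH = 5.00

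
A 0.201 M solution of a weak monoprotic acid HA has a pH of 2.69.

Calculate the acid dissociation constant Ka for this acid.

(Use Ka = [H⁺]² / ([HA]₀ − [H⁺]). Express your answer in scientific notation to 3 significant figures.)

[H⁺] = 10^(−pH) = 10^(−2.69) = 2.042e-03 M. For HA ⇌ H⁺ + A⁻, Ka = [H⁺][A⁻]/[HA] = [H⁺]² / ([HA]₀ − [H⁺]) = (2.042e-03)² / (0.201 − 2.042e-03) = 2.10e-05.

K_a = 2.10e-05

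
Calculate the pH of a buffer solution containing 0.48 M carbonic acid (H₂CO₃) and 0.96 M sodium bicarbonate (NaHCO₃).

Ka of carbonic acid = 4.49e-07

pKa = -log(4.49e-07) = 6.35. pH = pKa + log([A⁻]/[HA]) = 6.35 + log(0.96/0.48)

pH = 6.65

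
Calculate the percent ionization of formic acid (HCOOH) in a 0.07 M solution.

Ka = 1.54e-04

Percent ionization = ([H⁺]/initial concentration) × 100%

Using Ka equilibrium: x² + Ka×x - Ka×C = 0. Solving: [H⁺] = 3.2072e-03. Percent = (3.2072e-03/0.07) × 100

Percent ionization = 4.58%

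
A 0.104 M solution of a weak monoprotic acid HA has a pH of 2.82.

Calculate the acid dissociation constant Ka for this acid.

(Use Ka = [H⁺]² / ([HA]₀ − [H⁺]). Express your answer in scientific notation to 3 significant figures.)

[H⁺] = 10^(−pH) = 10^(−2.82) = 1.514e-03 M. For HA ⇌ H⁺ + A⁻, Ka = [H⁺][A⁻]/[HA] = [H⁺]² / ([HA]₀ − [H⁺]) = (1.514e-03)² / (0.104 − 1.514e-03) = 2.24e-05.

K_a = 2.24e-05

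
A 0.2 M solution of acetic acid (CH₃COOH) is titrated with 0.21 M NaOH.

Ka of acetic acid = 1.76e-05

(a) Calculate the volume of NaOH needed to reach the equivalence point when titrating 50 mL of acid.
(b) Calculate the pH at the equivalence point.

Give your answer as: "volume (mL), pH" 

moles acid = 0.2 × 50/1000 = 0.01 mol; V_base = moles/0.21 × 1000 = 47.6 mL. At equivalence only the conjugate base is present: [A⁻] = 0.01/0.098 = 1.0244e-01 M. Kb = Kw/Ka = 5.68e-10; [OH⁻] = √(Kb × [A⁻]) = 7.6292e-06; pOH = 5.12; pH = 14 - pOH = 8.88.

V = 47.6 mL, pH = 8.88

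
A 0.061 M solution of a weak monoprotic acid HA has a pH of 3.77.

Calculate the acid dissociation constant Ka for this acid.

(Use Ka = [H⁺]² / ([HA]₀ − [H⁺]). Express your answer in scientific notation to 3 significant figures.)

[H⁺] = 10^(−pH) = 10^(−3.77) = 1.698e-04 M. For HA ⇌ H⁺ + A⁻, Ka = [H⁺][A⁻]/[HA] = [H⁺]² / ([HA]₀ − [H⁺]) = (1.698e-04)² / (0.061 − 1.698e-04) = 4.74e-07.

K_a = 4.74e-07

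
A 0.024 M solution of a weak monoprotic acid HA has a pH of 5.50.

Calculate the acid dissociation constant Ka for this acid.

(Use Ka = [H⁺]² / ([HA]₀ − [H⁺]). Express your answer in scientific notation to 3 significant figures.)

[H⁺] = 10^(−pH) = 10^(−5.50) = 3.162e-06 M. For HA ⇌ H⁺ + A⁻, Ka = [H⁺][A⁻]/[HA] = [H⁺]² / ([HA]₀ − [H⁺]) = (3.162e-06)² / (0.024 − 3.162e-06) = 4.17e-10.

K_a = 4.17e-10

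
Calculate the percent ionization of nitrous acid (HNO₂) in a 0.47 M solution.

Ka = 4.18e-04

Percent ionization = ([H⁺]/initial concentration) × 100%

Using Ka equilibrium: x² + Ka×x - Ka×C = 0. Solving: [H⁺] = 1.3809e-02. Percent = (1.3809e-02/0.47) × 100

Percent ionization = 2.94%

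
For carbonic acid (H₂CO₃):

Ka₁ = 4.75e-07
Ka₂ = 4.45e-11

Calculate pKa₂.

pKa₂ = -log(Ka₂) = -log(4.45e-11) = 10.35.

pK_{a2} = 10.35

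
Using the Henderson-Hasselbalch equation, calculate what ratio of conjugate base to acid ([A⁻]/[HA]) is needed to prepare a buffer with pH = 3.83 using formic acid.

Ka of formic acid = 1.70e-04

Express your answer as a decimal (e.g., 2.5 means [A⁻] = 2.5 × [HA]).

pKa = -log(1.70e-04) = 3.7696. pH = pKa + log([A⁻]/[HA]), so log([A⁻]/[HA]) = pH − pKa = 3.83 − 3.7696 = 0.0604. [A⁻]/[HA] = 10^(0.0604) = 1.15

[A⁻]/[HA] = 1.15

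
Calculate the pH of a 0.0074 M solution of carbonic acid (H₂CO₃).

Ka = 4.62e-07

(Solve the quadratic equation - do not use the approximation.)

x² + Ka×x - Ka×C = 0. Using quadratic formula: [H⁺] = 5.8240e-05

pH = 4.23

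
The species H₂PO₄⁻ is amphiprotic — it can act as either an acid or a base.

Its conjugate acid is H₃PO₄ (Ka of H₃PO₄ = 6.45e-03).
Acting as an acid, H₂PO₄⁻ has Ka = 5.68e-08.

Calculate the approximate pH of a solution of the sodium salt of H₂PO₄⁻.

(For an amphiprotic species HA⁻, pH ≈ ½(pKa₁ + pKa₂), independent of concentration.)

pKa₁ = -log(6.45e-03) = 2.19; pKa₂ = -log(5.68e-08) = 7.25. For an amphiprotic species, pH ≈ ½(pKa₁ + pKa₂) = ½(2.19 + 7.25) = 4.72.

pH = 4.72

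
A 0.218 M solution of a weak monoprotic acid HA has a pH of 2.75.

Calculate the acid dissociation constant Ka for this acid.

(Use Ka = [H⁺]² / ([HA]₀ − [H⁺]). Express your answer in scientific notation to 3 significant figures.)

[H⁺] = 10^(−pH) = 10^(−2.75) = 1.778e-03 M. For HA ⇌ H⁺ + A⁻, Ka = [H⁺][A⁻]/[HA] = [H⁺]² / ([HA]₀ − [H⁺]) = (1.778e-03)² / (0.218 − 1.778e-03) = 1.46e-05.

K_a = 1.46e-05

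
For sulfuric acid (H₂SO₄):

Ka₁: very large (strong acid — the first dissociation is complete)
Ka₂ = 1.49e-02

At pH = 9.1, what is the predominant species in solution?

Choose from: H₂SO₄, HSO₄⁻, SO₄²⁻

The first dissociation is complete, so H₂SO₄ itself is never the predominant species in water; pKa₂ = -log(1.49e-02) = 1.83. For a polyprotic acid the predominant species crosses at each pKa: below pKa_n the protonated form dominates, above it the deprotonated form does. At pH = 9.1, the predominant species is SO₄²⁻.

SO₄²⁻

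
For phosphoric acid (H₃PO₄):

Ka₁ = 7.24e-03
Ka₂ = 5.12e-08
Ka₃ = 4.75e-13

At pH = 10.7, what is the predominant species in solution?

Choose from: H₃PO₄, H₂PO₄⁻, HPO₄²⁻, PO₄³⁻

pKa₁ = 2.14, pKa₂ = 7.29, pKa₃ = 12.32. For a polyprotic acid the predominant species crosses at each pKa: below pKa_n the protonated form dominates, above it the deprotonated form does. At pH = 10.7, the predominant species is HPO₄²⁻.

HPO₄²⁻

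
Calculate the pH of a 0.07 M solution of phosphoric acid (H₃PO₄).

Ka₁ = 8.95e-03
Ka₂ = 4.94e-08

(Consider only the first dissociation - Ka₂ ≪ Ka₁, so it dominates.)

First dissociation dominates. From Ka₁ = [H⁺][HA⁻]/[H₂A], x² + Ka₁·x − Ka₁·C = 0 with C = 0.07 M and Ka₁ = 8.95e-03. Solving: [H⁺] = (−Ka₁ + √(Ka₁² + 4·Ka₁·C)) / 2 = 2.0952e-02 M. pH = -log(2.0952e-02) = 1.68.

pH = 1.68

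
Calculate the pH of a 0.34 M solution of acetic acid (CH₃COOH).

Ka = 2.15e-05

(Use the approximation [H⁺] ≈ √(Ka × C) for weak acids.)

[H⁺] = √(Ka × C) = √(2.15e-05 × 0.34) = 2.7037e-03. pH = -log(2.7037e-03)

pH = 2.57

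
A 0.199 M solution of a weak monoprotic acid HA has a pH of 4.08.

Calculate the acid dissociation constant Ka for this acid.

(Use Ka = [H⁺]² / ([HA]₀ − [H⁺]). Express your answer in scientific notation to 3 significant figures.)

[H⁺] = 10^(−pH) = 10^(−4.08) = 8.318e-05 M. For HA ⇌ H⁺ + A⁻, Ka = [H⁺][A⁻]/[HA] = [H⁺]² / ([HA]₀ − [H⁺]) = (8.318e-05)² / (0.199 − 8.318e-05) = 3.48e-08.

K_a = 3.48e-08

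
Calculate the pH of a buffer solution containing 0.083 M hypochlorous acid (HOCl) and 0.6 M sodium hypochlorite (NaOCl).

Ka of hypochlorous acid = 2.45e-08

pKa = -log(2.45e-08) = 7.61. pH = pKa + log([A⁻]/[HA]) = 7.61 + log(0.6/0.083)

pH = 8.47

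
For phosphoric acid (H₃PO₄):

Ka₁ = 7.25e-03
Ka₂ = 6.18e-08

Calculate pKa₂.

pKa₂ = -log(Ka₂) = -log(6.18e-08) = 7.21.

pK_{a2} = 7.21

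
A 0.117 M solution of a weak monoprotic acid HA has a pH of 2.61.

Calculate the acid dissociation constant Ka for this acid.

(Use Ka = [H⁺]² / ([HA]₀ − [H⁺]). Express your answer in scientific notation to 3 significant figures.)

[H⁺] = 10^(−pH) = 10^(−2.61) = 2.455e-03 M. For HA ⇌ H⁺ + A⁻, Ka = [H⁺][A⁻]/[HA] = [H⁺]² / ([HA]₀ − [H⁺]) = (2.455e-03)² / (0.117 − 2.455e-03) = 5.26e-05.

K_a = 5.26e-05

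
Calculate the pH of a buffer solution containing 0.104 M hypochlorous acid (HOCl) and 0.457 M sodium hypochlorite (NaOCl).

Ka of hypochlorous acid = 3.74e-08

pKa = -log(3.74e-08) = 7.43. pH = pKa + log([A⁻]/[HA]) = 7.43 + log(0.457/0.104)

pH = 8.07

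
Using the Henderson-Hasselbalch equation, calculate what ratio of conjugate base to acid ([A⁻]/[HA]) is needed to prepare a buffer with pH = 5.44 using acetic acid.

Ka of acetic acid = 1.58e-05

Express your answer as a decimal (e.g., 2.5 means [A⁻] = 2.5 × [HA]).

pKa = -log(1.58e-05) = 4.8013. pH = pKa + log([A⁻]/[HA]), so log([A⁻]/[HA]) = pH − pKa = 5.44 − 4.8013 = 0.6387. [A⁻]/[HA] = 10^(0.6387) = 4.35

[A⁻]/[HA] = 4.35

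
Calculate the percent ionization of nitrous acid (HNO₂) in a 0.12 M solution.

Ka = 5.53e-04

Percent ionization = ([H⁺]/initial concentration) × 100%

Using Ka equilibrium: x² + Ka×x - Ka×C = 0. Solving: [H⁺] = 7.8744e-03. Percent = (7.8744e-03/0.12) × 100

Percent ionization = 6.56%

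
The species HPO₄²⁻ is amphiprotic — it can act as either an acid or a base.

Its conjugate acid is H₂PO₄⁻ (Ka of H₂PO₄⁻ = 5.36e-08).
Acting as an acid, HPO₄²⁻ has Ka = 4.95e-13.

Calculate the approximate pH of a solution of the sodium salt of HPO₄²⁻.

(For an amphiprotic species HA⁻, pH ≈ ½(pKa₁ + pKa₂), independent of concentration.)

pKa₁ = -log(5.36e-08) = 7.27; pKa₂ = -log(4.95e-13) = 12.31. For an amphiprotic species, pH ≈ ½(pKa₁ + pKa₂) = ½(7.27 + 12.31) = 9.79.

pH = 9.79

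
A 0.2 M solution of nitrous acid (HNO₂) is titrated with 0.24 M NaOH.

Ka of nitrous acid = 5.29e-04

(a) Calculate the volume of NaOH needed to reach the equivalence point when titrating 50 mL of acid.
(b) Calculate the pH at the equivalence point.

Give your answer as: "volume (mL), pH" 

moles acid = 0.2 × 50/1000 = 0.01 mol; V_base = moles/0.24 × 1000 = 41.7 mL. At equivalence only the conjugate base is present: [A⁻] = 0.01/0.092 = 1.0909e-01 M. Kb = Kw/Ka = 1.89e-11; [OH⁻] = √(Kb × [A⁻]) = 1.4360e-06; pOH = 5.84; pH = 14 - pOH = 8.16.

V = 41.7 mL, pH = 8.16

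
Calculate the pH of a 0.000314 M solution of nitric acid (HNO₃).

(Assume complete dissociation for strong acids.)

[H⁺] = 0.000314 M for strong acid. pH = -log[H⁺] = -log(0.000314)

pH = 3.50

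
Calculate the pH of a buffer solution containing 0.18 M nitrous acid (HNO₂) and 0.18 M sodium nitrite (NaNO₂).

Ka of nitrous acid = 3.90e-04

pKa = -log(3.90e-04) = 3.41. pH = pKa + log([A⁻]/[HA]) = 3.41 + log(0.18/0.18)

pH = 3.41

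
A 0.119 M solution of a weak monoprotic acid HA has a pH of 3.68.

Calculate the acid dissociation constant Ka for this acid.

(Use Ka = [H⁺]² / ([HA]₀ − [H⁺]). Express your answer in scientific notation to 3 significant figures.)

[H⁺] = 10^(−pH) = 10^(−3.68) = 2.089e-04 M. For HA ⇌ H⁺ + A⁻, Ka = [H⁺][A⁻]/[HA] = [H⁺]² / ([HA]₀ − [H⁺]) = (2.089e-04)² / (0.119 − 2.089e-04) = 3.67e-07.

K_a = 3.67e-07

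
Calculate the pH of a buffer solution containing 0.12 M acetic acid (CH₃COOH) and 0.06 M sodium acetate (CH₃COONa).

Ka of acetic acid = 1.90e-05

pKa = -log(1.90e-05) = 4.72. pH = pKa + log([A⁻]/[HA]) = 4.72 + log(0.06/0.12)

pH = 4.42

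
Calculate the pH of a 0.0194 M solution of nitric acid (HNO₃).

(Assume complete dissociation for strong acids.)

[H⁺] = 0.0194 M for strong acid. pH = -log[H⁺] = -log(0.0194)

pH = 1.71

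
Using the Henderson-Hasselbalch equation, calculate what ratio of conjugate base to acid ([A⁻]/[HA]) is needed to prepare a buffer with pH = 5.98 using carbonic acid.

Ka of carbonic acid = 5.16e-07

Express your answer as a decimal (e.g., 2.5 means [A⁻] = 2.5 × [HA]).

pKa = -log(5.16e-07) = 6.2874. pH = pKa + log([A⁻]/[HA]), so log([A⁻]/[HA]) = pH − pKa = 5.98 − 6.2874 = -0.3074. [A⁻]/[HA] = 10^(-0.3074) = 0.493

[A⁻]/[HA] = 0.493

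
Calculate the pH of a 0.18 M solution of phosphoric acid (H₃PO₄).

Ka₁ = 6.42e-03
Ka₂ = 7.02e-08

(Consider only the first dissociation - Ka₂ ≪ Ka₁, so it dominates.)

First dissociation dominates. From Ka₁ = [H⁺][HA⁻]/[H₂A], x² + Ka₁·x − Ka₁·C = 0 with C = 0.18 M and Ka₁ = 6.42e-03. Solving: [H⁺] = (−Ka₁ + √(Ka₁² + 4·Ka₁·C)) / 2 = 3.0935e-02 M. pH = -log(3.0935e-02) = 1.51.

pH = 1.51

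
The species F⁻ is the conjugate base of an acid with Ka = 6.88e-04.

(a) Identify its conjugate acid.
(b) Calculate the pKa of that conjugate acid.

(a) The conjugate acid is formed by adding one H⁺ to F⁻, giving HF. (b) pKa = -log(Ka) = -log(6.88e-04) = 3.16.

Conjugate acid: HF; pK_a = 3.16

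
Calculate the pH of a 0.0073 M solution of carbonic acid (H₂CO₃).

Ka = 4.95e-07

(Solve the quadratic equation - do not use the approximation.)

x² + Ka×x - Ka×C = 0. Using quadratic formula: [H⁺] = 5.9865e-05

pH = 4.22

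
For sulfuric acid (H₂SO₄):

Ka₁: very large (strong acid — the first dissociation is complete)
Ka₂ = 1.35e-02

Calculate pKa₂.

pKa₂ = -log(Ka₂) = -log(1.35e-02) = 1.87.

pK_{a2} = 1.87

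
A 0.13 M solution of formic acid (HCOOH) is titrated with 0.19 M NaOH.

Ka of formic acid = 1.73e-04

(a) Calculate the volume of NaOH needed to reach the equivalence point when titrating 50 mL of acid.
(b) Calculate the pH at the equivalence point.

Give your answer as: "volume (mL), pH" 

moles acid = 0.13 × 50/1000 = 0.0065 mol; V_base = moles/0.19 × 1000 = 34.2 mL. At equivalence only the conjugate base is present: [A⁻] = 0.0065/0.084 = 7.7187e-02 M. Kb = Kw/Ka = 5.78e-11; [OH⁻] = √(Kb × [A⁻]) = 2.1123e-06; pOH = 5.68; pH = 14 - pOH = 8.32.

V = 34.2 mL, pH = 8.32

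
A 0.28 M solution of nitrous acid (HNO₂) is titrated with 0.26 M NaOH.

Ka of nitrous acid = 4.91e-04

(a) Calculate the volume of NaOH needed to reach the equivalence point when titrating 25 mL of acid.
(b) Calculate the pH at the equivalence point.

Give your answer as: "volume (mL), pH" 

moles acid = 0.28 × 25/1000 = 0.007 mol; V_base = moles/0.26 × 1000 = 26.9 mL. At equivalence only the conjugate base is present: [A⁻] = 0.007/0.052 = 1.3481e-01 M. Kb = Kw/Ka = 2.04e-11; [OH⁻] = √(Kb × [A⁻]) = 1.6570e-06; pOH = 5.78; pH = 14 - pOH = 8.22.

V = 26.9 mL, pH = 8.22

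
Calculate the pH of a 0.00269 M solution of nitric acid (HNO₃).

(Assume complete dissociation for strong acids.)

[H⁺] = 0.00269 M for strong acid. pH = -log[H⁺] = -log(0.00269)

pH = 2.57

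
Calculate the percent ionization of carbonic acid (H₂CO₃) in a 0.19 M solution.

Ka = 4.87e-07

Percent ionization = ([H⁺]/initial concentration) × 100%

Using Ka equilibrium: x² + Ka×x - Ka×C = 0. Solving: [H⁺] = 3.0394e-04. Percent = (3.0394e-04/0.19) × 100

Percent ionization = 0.16%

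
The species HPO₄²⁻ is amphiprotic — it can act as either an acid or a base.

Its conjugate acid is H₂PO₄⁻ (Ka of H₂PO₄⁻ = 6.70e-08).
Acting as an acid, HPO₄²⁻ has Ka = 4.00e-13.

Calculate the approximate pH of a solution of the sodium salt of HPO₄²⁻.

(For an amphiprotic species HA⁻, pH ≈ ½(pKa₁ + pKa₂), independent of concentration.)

pKa₁ = -log(6.70e-08) = 7.17; pKa₂ = -log(4.00e-13) = 12.40. For an amphiprotic species, pH ≈ ½(pKa₁ + pKa₂) = ½(7.17 + 12.40) = 9.79.

pH = 9.79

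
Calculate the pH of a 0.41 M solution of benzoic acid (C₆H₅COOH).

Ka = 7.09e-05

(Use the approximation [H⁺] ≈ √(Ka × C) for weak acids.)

[H⁺] = √(Ka × C) = √(7.09e-05 × 0.41) = 5.3916e-03. pH = -log(5.3916e-03)

pH = 2.27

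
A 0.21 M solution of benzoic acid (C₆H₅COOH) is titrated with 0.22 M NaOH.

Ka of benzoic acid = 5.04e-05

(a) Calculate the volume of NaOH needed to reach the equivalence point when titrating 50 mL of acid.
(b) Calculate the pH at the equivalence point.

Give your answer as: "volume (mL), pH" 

moles acid = 0.21 × 50/1000 = 0.0105 mol; V_base = moles/0.22 × 1000 = 47.7 mL. At equivalence only the conjugate base is present: [A⁻] = 0.0105/0.098 = 1.0744e-01 M. Kb = Kw/Ka = 1.98e-10; [OH⁻] = √(Kb × [A⁻]) = 4.6171e-06; pOH = 5.34; pH = 14 - pOH = 8.66.

V = 47.7 mL, pH = 8.66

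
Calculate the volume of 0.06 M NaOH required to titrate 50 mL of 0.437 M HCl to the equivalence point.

At equivalence: moles acid = moles base. moles HCl = 0.437 × 50/1000 = 0.02185 mol. V_base = moles / 0.06 × 1000 = 364.2 mL.

V_{base} = 364.2 mL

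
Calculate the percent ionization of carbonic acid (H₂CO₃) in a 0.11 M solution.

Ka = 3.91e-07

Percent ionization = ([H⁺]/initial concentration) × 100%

Using Ka equilibrium: x² + Ka×x - Ka×C = 0. Solving: [H⁺] = 2.0719e-04. Percent = (2.0719e-04/0.11) × 100

Percent ionization = 0.188%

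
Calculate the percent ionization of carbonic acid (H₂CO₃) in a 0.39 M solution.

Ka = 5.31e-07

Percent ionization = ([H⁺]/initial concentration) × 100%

Using Ka equilibrium: x² + Ka×x - Ka×C = 0. Solving: [H⁺] = 4.5481e-04. Percent = (4.5481e-04/0.39) × 100

Percent ionization = 0.117%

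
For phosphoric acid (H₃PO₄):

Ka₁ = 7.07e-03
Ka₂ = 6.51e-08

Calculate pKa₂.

pKa₂ = -log(Ka₂) = -log(6.51e-08) = 7.19.

pK_{a2} = 7.19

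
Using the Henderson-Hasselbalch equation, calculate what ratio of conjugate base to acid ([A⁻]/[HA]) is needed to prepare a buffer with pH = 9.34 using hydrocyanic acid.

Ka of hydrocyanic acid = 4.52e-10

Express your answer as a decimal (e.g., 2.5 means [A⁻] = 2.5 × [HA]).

pKa = -log(4.52e-10) = 9.3449. pH = pKa + log([A⁻]/[HA]), so log([A⁻]/[HA]) = pH − pKa = 9.34 − 9.3449 = -0.0049. [A⁻]/[HA] = 10^(-0.0049) = 0.989

[A⁻]/[HA] = 0.989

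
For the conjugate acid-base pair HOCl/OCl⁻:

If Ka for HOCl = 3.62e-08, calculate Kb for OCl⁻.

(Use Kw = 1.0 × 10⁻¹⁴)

For a conjugate pair Ka × Kb = Kw, so Kb = Kw/Ka = 1.0 × 10⁻¹⁴ / 3.62e-08 = 2.76e-07.

K_b = 2.76e-07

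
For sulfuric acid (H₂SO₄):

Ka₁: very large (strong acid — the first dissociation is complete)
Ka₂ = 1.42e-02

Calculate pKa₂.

pKa₂ = -log(Ka₂) = -log(1.42e-02) = 1.85.

pK_{a2} = 1.85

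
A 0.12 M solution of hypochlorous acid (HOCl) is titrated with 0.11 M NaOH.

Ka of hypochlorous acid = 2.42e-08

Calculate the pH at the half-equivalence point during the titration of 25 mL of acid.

At half-equivalence [HA] = [A⁻], so Henderson-Hasselbalch gives pH = pKa = -log(2.42e-08) = 7.62.

pH = pKa = 7.62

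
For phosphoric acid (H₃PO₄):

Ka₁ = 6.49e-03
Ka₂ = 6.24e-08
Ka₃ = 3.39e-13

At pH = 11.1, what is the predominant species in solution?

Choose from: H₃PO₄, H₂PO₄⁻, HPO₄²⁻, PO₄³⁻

pKa₁ = 2.19, pKa₂ = 7.20, pKa₃ = 12.47. For a polyprotic acid the predominant species crosses at each pKa: below pKa_n the protonated form dominates, above it the deprotonated form does. At pH = 11.1, the predominant species is HPO₄²⁻.

HPO₄²⁻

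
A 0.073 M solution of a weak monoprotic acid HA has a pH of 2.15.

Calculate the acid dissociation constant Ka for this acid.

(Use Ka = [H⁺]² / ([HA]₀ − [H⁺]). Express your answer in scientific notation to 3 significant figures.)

[H⁺] = 10^(−pH) = 10^(−2.15) = 7.079e-03 M. For HA ⇌ H⁺ + A⁻, Ka = [H⁺][A⁻]/[HA] = [H⁺]² / ([HA]₀ − [H⁺]) = (7.079e-03)² / (0.073 − 7.079e-03) = 7.60e-04.

K_a = 7.60e-04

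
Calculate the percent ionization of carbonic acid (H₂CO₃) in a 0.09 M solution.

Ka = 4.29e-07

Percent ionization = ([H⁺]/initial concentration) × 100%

Using Ka equilibrium: x² + Ka×x - Ka×C = 0. Solving: [H⁺] = 1.9628e-04. Percent = (1.9628e-04/0.09) × 100

Percent ionization = 0.218%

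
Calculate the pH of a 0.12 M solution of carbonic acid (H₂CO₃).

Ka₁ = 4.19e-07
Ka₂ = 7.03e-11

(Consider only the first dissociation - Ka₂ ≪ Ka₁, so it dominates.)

First dissociation dominates. From Ka₁ = [H⁺][HA⁻]/[H₂A], x² + Ka₁·x − Ka₁·C = 0 with C = 0.12 M and Ka₁ = 4.19e-07. Solving: [H⁺] = (−Ka₁ + √(Ka₁² + 4·Ka₁·C)) / 2 = 2.2402e-04 M. pH = -log(2.2402e-04) = 3.65.

pH = 3.65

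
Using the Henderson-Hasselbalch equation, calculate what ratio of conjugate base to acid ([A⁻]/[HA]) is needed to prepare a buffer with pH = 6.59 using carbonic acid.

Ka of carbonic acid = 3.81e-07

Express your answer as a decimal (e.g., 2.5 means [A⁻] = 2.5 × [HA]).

pKa = -log(3.81e-07) = 6.4191. pH = pKa + log([A⁻]/[HA]), so log([A⁻]/[HA]) = pH − pKa = 6.59 − 6.4191 = 0.1709. [A⁻]/[HA] = 10^(0.1709) = 1.48

[A⁻]/[HA] = 1.48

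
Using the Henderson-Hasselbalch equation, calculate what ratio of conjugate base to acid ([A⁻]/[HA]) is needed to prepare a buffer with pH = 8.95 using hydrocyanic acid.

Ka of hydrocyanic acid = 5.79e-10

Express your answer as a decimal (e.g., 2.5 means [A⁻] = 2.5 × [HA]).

pKa = -log(5.79e-10) = 9.2373. pH = pKa + log([A⁻]/[HA]), so log([A⁻]/[HA]) = pH − pKa = 8.95 − 9.2373 = -0.2873. [A⁻]/[HA] = 10^(-0.2873) = 0.516

[A⁻]/[HA] = 0.516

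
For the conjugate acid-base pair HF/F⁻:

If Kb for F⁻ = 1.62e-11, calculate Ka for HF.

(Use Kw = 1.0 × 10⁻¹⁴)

For a conjugate pair Ka × Kb = Kw, so Ka = Kw/Kb = 1.0 × 10⁻¹⁴ / 1.62e-11 = 6.17e-04.

K_a = 6.17e-04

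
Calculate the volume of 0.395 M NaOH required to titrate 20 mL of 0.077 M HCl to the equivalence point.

At equivalence: moles acid = moles base. moles HCl = 0.077 × 20/1000 = 0.00154 mol. V_base = moles / 0.395 × 1000 = 3.9 mL.

V_{base} = 3.9 mL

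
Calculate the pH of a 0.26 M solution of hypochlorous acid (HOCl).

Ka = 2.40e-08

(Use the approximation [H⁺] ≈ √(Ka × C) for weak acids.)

[H⁺] = √(Ka × C) = √(2.40e-08 × 0.26) = 7.8994e-05. pH = -log(7.8994e-05)

pH = 4.10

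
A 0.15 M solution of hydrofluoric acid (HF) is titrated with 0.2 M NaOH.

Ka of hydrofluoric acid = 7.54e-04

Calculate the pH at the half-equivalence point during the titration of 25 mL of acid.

At half-equivalence [HA] = [A⁻], so Henderson-Hasselbalch gives pH = pKa = -log(7.54e-04) = 3.12.

pH = pKa = 3.12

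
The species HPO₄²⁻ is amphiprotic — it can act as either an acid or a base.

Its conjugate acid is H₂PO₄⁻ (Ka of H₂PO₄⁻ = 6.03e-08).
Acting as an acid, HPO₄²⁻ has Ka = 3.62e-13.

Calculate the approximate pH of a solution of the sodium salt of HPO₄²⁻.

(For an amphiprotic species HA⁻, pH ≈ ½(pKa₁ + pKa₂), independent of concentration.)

pKa₁ = -log(6.03e-08) = 7.22; pKa₂ = -log(3.62e-13) = 12.44. For an amphiprotic species, pH ≈ ½(pKa₁ + pKa₂) = ½(7.22 + 12.44) = 9.83.

pH = 9.83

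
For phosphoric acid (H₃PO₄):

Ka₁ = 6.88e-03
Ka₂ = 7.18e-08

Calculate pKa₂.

pKa₂ = -log(Ka₂) = -log(7.18e-08) = 7.14.

pK_{a2} = 7.14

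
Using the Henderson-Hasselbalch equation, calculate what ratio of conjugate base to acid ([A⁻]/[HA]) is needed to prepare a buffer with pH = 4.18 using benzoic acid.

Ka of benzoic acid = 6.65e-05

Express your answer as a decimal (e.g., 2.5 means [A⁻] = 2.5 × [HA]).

pKa = -log(6.65e-05) = 4.1772. pH = pKa + log([A⁻]/[HA]), so log([A⁻]/[HA]) = pH − pKa = 4.18 − 4.1772 = 0.0028. [A⁻]/[HA] = 10^(0.0028) = 1.01

[A⁻]/[HA] = 1.01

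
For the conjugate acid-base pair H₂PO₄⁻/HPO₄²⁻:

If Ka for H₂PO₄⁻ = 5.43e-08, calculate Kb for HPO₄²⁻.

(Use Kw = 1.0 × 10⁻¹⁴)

For a conjugate pair Ka × Kb = Kw, so Kb = Kw/Ka = 1.0 × 10⁻¹⁴ / 5.43e-08 = 1.84e-07.

K_b = 1.84e-07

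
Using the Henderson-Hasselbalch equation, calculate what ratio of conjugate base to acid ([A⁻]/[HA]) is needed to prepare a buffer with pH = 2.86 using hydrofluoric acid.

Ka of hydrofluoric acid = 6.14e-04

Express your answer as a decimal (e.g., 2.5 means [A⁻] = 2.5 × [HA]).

pKa = -log(6.14e-04) = 3.2118. pH = pKa + log([A⁻]/[HA]), so log([A⁻]/[HA]) = pH − pKa = 2.86 − 3.2118 = -0.3518. [A⁻]/[HA] = 10^(-0.3518) = 0.445

[A⁻]/[HA] = 0.445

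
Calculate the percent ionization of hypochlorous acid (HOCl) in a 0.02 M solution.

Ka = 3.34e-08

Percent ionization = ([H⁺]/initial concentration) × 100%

Using Ka equilibrium: x² + Ka×x - Ka×C = 0. Solving: [H⁺] = 2.5829e-05. Percent = (2.5829e-05/0.02) × 100

Percent ionization = 0.129%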